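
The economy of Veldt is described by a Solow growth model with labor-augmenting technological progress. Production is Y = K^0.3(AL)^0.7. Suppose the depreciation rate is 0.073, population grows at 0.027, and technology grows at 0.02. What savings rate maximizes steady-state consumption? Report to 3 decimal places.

s_gold = 0.300

Capital per effective worker breaks even when investment replaces (n + g + δ)·k; here n + g + δ = 0.12.
At the golden rule MPK = n+g+δ, and in any Cobb-Douglas steady state s = (n+g+δ)·k/y = MPK·k/y = capital's share 0.3.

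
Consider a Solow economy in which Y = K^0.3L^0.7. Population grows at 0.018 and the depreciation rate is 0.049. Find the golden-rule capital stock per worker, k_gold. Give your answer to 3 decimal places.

n + δ = 0.018 + 0.049 = 0.067.
Setting f'(k) = n+δ gives 0.3·k^(0.3−1) = 0.067, hence k_gold = (0.3/0.067)^(1/0.7) ≈ 8.5127.

k_gold ≈ 8.513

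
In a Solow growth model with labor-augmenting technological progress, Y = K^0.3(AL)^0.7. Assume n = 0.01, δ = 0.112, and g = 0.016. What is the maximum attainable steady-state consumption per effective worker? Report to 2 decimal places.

Break-even investment rate: n + g + δ = 0.01 + 0.016 + 0.112 = 0.138.
Setting f'(k) = n+g+δ gives 0.3·k^(0.3−1) = 0.138, hence k_gold = (0.3/0.138)^(1/0.7) ≈ 3.0323.
y_gold = 3.0323^0.3 ≈ 1.3949.
c_gold = y_gold − (n+g+δ)·k_gold = 1.3949 − 0.138·3.0323 ≈ 0.9764.

c_gold ≈ 0.98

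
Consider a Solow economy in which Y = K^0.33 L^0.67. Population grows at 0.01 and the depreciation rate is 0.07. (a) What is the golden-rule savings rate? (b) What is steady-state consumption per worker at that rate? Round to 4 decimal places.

The effective depreciation rate is n + δ = 0.01 + 0.07 = 0.08.
For Cobb-Douglas, s_gold equals capital's share: s_gold = 0.33.
At the golden rule the marginal product of capital equals n+δ: 0.33·k^(0.33−1) = 0.08. Solving, k_gold = (0.33/0.08)^(1/0.67) ≈ 8.2898.
y_gold = 8.2898^0.33 ≈ 2.0096; c_gold = (1−0.33)·y_gold ≈ 1.3465.

(a) s_gold = 0.3300; (b) c_gold ≈ 1.3465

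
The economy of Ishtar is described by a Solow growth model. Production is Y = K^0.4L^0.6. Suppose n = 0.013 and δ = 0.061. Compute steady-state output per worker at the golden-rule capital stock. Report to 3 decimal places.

y_gold ≈ 3.080

Break-even investment rate: n + δ = 0.013 + 0.061 = 0.074.
Golden rule sets MPK = n+δ: 0.4·k^(0.4−1) = 0.074, so k_gold = (0.4/0.074)^(1/0.6) ≈ 16.6487.
Output: y_gold = k_gold^0.4 = 16.6487^0.4 ≈ 3.0800.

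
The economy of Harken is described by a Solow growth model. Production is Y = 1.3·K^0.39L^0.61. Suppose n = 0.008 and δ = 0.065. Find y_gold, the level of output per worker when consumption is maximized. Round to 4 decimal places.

y_gold ≈ 4.4882

n + δ = 0.008 + 0.065 = 0.073.
Setting f'(k) = n+δ gives 0.39·1.3·k^(0.39−1) = 0.073, hence k_gold = (0.39·1.3/0.073)^(1/0.61) ≈ 23.9779.
Output: y_gold = 1.3·k_gold^0.39 = 1.3·23.9779^0.39 ≈ 4.4882.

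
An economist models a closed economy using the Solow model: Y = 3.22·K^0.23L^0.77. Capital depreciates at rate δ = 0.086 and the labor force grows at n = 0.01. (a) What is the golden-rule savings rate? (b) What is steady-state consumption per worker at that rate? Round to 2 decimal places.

(a) s_gold = 0.23; (b) c_gold ≈ 4.56

The effective depreciation rate is n + δ = 0.01 + 0.086 = 0.096.
For Cobb-Douglas, s_gold equals capital's share: s_gold = 0.23.
At the golden rule the marginal product of capital equals n+δ: 0.23·3.22·k^(0.23−1) = 0.096. Solving, k_gold = (0.23·3.22/0.096)^(1/0.77) ≈ 14.2021.
y_gold = 3.22·14.2021^0.23 ≈ 5.9279; c_gold = (1−0.23)·y_gold ≈ 4.5644.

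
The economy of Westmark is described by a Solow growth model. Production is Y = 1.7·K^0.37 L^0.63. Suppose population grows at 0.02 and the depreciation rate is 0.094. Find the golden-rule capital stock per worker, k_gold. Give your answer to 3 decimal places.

k_gold ≈ 15.044

Break-even investment rate: n + δ = 0.02 + 0.094 = 0.114.
Golden rule sets MPK = n+δ: 0.37·1.7·k^(0.37−1) = 0.114, so k_gold = (0.37·1.7/0.114)^(1/0.63) ≈ 15.0444.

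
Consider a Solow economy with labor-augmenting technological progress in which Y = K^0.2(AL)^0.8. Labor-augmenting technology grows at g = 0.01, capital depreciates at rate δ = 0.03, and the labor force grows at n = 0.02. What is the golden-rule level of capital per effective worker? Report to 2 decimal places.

n + g + δ = 0.02 + 0.01 + 0.03 = 0.06.
Golden rule sets MPK = n+g+δ: 0.2·k^(0.2−1) = 0.06, so k_gold = (0.2/0.06)^(1/0.8) ≈ 4.5040.

k_gold ≈ 4.50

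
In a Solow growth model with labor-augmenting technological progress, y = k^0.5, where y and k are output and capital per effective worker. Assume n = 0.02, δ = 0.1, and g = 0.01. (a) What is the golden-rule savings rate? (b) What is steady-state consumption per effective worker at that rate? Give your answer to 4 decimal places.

The effective depreciation rate is n + g + δ = 0.02 + 0.01 + 0.1 = 0.13.
For Cobb-Douglas, s_gold equals capital's share: s_gold = 0.5.
Golden rule sets MPK = n+g+δ: 0.5·k^(0.5−1) = 0.13, so k_gold = (0.5/0.13)^(1/0.5) ≈ 14.7929.
y_gold = 14.7929^0.5 ≈ 3.8462; c_gold = (1−0.5)·y_gold ≈ 1.9231.

(a) s_gold = 0.5000; (b) c_gold ≈ 1.9231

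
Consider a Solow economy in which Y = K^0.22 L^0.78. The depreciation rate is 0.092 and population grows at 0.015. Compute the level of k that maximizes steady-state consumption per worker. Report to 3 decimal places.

k_gold ≈ 2.520

n + δ = 0.015 + 0.092 = 0.107.
Golden rule sets MPK = n+δ: 0.22·k^(0.22−1) = 0.107, so k_gold = (0.22/0.107)^(1/0.78) ≈ 2.5196.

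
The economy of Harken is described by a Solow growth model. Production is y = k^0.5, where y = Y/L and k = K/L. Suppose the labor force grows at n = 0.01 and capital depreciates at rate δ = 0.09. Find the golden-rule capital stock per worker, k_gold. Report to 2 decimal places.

k_gold ≈ 25.00

Break-even investment rate: n + δ = 0.01 + 0.09 = 0.1.
At the golden rule the marginal product of capital equals n+δ: 0.5·k^(0.5−1) = 0.1. Solving, k_gold = (0.5/0.1)^(1/0.5) ≈ 25.0000.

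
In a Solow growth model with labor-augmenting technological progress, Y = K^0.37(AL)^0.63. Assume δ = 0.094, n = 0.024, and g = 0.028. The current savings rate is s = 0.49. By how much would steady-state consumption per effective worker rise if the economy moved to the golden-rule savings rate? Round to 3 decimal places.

The effective depreciation rate is n + g + δ = 0.024 + 0.028 + 0.094 = 0.146.
Current steady state (s = 0.49): k* = (0.49/0.146)^(1/0.63) ≈ 6.8339, y* = 6.8339^0.37 ≈ 2.0362, c* = (1−0.49)·2.0362 ≈ 1.0385.
Maximizing c = f(k) − (n+g+δ)·k gives f'(k) = n+g+δ, i.e. 0.37·k^(0.37−1) = 0.146, so k_gold = (0.37/0.146)^(1/0.63) ≈ 4.3755.
y_gold = 4.3755^0.37 ≈ 1.7266, c_gold = y_gold − 0.146·k_gold ≈ 1.0877.
Gain: Δc = 1.0877 − 1.0385 ≈ 0.0492.

Δc ≈ 0.049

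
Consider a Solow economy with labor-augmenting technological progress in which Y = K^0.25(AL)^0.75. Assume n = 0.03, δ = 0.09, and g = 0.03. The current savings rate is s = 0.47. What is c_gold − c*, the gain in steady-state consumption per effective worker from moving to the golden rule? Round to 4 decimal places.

The effective depreciation rate is n + g + δ = 0.03 + 0.03 + 0.09 = 0.15.
Current steady state (s = 0.47): k* = (0.47/0.15)^(1/0.75) ≈ 4.5850, y* = 4.5850^0.25 ≈ 1.4633, c* = (1−0.47)·1.4633 ≈ 0.7756.
Golden rule sets MPK = n+g+δ: 0.25·k^(0.25−1) = 0.15, so k_gold = (0.25/0.15)^(1/0.75) ≈ 1.9761.
y_gold = 1.9761^0.25 ≈ 1.1856, c_gold = y_gold − 0.15·k_gold ≈ 0.8892.
Gain: Δc = 0.8892 − 0.7756 ≈ 0.1137.

Δc ≈ 0.1137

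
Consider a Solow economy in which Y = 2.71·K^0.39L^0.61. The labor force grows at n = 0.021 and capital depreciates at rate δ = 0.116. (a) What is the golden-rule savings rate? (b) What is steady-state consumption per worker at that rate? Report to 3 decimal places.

Capital per worker breaks even when investment replaces (n + δ)·k; here n + δ = 0.137.
For Cobb-Douglas, s_gold equals capital's share: s_gold = 0.39.
Golden rule sets MPK = n+δ: 0.39·2.71·k^(0.39−1) = 0.137, so k_gold = (0.39·2.71/0.137)^(1/0.61) ≈ 28.4847.
y_gold = 2.71·28.4847^0.39 ≈ 10.0062; c_gold = (1−0.39)·y_gold ≈ 6.1038.

(a) s_gold = 0.390; (b) c_gold ≈ 6.104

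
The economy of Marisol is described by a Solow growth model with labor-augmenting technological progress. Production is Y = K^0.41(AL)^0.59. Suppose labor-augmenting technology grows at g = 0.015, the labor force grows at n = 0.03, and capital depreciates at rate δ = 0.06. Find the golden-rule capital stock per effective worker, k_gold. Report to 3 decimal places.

k_gold ≈ 10.062

n + g + δ = 0.03 + 0.015 + 0.06 = 0.105.
Maximizing c = f(k) − (n+g+δ)·k gives f'(k) = n+g+δ, i.e. 0.41·k^(0.41−1) = 0.105, so k_gold = (0.41/0.105)^(1/0.59) ≈ 10.0624.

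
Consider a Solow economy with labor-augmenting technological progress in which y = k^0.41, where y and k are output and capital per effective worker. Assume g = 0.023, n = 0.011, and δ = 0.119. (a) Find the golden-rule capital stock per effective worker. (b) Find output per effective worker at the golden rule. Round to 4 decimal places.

(a) k_gold ≈ 5.3159; (b) y_gold ≈ 1.9838

n + g + δ = 0.011 + 0.023 + 0.119 = 0.153.
Maximizing c = f(k) − (n+g+δ)·k gives f'(k) = n+g+δ, i.e. 0.41·k^(0.41−1) = 0.153, so k_gold = (0.41/0.153)^(1/0.59) ≈ 5.3159.
y_gold = 5.3159^0.41 ≈ 1.9838.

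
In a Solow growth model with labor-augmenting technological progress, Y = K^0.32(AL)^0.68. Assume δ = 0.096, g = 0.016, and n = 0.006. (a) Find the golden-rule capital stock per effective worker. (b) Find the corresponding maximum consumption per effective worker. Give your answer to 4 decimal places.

(a) k_gold ≈ 4.3367; (b) c_gold ≈ 1.0874

Capital per effective worker breaks even when investment replaces (n + g + δ)·k; here n + g + δ = 0.118.
Golden rule sets MPK = n+g+δ: 0.32·k^(0.32−1) = 0.118, so k_gold = (0.32/0.118)^(1/0.68) ≈ 4.3367.
y_gold = 4.3367^0.32 ≈ 1.5992; c_gold = y_gold − 0.118·k_gold ≈ 1.0874.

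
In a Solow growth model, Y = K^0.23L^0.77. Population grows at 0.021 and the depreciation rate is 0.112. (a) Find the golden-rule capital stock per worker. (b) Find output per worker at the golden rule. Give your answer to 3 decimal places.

Break-even investment rate: n + δ = 0.021 + 0.112 = 0.133.
Setting f'(k) = n+δ gives 0.23·k^(0.23−1) = 0.133, hence k_gold = (0.23/0.133)^(1/0.77) ≈ 2.0367.
y_gold = 2.0367^0.23 ≈ 1.1778.

(a) k_gold ≈ 2.037; (b) y_gold ≈ 1.178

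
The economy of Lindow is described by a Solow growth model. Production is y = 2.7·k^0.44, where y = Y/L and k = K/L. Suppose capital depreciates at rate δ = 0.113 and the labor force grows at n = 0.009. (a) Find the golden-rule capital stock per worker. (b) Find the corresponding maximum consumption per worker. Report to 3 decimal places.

(a) k_gold ≈ 58.224; (b) c_gold ≈ 9.041

Break-even investment rate: n + δ = 0.009 + 0.113 = 0.122.
Setting f'(k) = n+δ gives 0.44·2.7·k^(0.44−1) = 0.122, hence k_gold = (0.44·2.7/0.122)^(1/0.56) ≈ 58.2239.
y_gold = 2.7·58.2239^0.44 ≈ 16.1439; c_gold = y_gold − 0.122·k_gold ≈ 9.0406.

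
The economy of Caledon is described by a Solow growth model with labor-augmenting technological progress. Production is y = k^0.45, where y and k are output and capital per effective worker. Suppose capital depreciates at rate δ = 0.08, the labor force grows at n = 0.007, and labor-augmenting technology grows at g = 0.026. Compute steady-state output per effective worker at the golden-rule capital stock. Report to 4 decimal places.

y_gold ≈ 3.0976

n + g + δ = 0.007 + 0.026 + 0.08 = 0.113.
Maximizing c = f(k) − (n+g+δ)·k gives f'(k) = n+g+δ, i.e. 0.45·k^(0.45−1) = 0.113, so k_gold = (0.45/0.113)^(1/0.55) ≈ 12.3354.
Output: y_gold = k_gold^0.45 = 12.3354^0.45 ≈ 3.0976.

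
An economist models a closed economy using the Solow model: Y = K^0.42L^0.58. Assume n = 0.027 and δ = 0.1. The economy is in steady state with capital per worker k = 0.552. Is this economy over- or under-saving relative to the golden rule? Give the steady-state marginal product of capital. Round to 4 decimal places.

The effective depreciation rate is n + δ = 0.027 + 0.1 = 0.127.
MPK = 0.42·k^(0.42−1) = 0.42·0.552^(-0.58) ≈ 0.5928.
MPK > 0.127, so the economy is dynamically efficient (under-saving).

under-saving; MPK ≈ 0.5928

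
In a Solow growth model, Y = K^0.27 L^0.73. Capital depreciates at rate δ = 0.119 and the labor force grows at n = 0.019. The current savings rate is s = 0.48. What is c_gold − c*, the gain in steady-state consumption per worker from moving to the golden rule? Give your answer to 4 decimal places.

The effective depreciation rate is n + δ = 0.019 + 0.119 = 0.138.
Current steady state (s = 0.48): k* = (0.48/0.138)^(1/0.73) ≈ 5.5156, y* = 5.5156^0.27 ≈ 1.5857, c* = (1−0.48)·1.5857 ≈ 0.8246.
Setting f'(k) = n+δ gives 0.27·k^(0.27−1) = 0.138, hence k_gold = (0.27/0.138)^(1/0.73) ≈ 2.5078.
y_gold = 2.5078^0.27 ≈ 1.2818, c_gold = y_gold − 0.138·k_gold ≈ 0.9357.
Gain: Δc = 0.9357 − 0.8246 ≈ 0.1111.

Δc ≈ 0.1111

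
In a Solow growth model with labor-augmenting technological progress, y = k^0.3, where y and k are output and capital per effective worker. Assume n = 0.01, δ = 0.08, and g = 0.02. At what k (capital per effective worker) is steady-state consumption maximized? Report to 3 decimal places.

Capital per effective worker breaks even when investment replaces (n + g + δ)·k; here n + g + δ = 0.11.
Setting f'(k) = n+g+δ gives 0.3·k^(0.3−1) = 0.11, hence k_gold = (0.3/0.11)^(1/0.7) ≈ 4.1925.

k_gold ≈ 4.192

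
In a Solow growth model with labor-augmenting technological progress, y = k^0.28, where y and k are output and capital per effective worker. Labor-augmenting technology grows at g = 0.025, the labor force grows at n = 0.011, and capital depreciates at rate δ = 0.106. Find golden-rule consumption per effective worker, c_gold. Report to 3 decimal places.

Break-even investment rate: n + g + δ = 0.011 + 0.025 + 0.106 = 0.142.
Setting f'(k) = n+g+δ gives 0.28·k^(0.28−1) = 0.142, hence k_gold = (0.28/0.142)^(1/0.72) ≈ 2.5677.
y_gold = 2.5677^0.28 ≈ 1.3022.
c_gold = y_gold − (n+g+δ)·k_gold = 1.3022 − 0.142·2.5677 ≈ 0.9376.

c_gold ≈ 0.938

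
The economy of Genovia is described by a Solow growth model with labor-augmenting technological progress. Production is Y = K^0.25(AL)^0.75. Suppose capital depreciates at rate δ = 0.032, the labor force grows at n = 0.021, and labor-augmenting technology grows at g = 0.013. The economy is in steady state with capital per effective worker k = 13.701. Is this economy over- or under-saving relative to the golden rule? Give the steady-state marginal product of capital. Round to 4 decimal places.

Capital per effective worker breaks even when investment replaces (n + g + δ)·k; here n + g + δ = 0.066.
MPK = 0.25·k^(0.25−1) = 0.25·13.701^(-0.75) ≈ 0.0351.
MPK < 0.066, so the economy is dynamically inefficient (over-saving).

over-saving; MPK ≈ 0.0351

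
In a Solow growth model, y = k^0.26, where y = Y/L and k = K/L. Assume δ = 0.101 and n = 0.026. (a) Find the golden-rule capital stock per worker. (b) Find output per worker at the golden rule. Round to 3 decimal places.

(a) k_gold ≈ 2.633; (b) y_gold ≈ 1.286

Capital per worker breaks even when investment replaces (n + δ)·k; here n + δ = 0.127.
Maximizing c = f(k) − (n+δ)·k gives f'(k) = n+δ, i.e. 0.26·k^(0.26−1) = 0.127, so k_gold = (0.26/0.127)^(1/0.74) ≈ 2.6333.
y_gold = 2.6333^0.26 ≈ 1.2863.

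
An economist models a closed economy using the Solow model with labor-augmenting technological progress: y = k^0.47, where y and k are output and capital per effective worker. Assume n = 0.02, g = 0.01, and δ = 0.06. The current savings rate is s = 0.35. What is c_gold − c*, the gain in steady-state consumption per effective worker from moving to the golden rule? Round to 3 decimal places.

n + g + δ = 0.02 + 0.01 + 0.06 = 0.09.
Current steady state (s = 0.35): k* = (0.35/0.09)^(1/0.53) ≈ 12.9682, y* = 12.9682^0.47 ≈ 3.3347, c* = (1−0.35)·3.3347 ≈ 2.1675.
Setting f'(k) = n+g+δ gives 0.47·k^(0.47−1) = 0.09, hence k_gold = (0.47/0.09)^(1/0.53) ≈ 22.6175.
y_gold = 22.6175^0.47 ≈ 4.3310, c_gold = y_gold − 0.09·k_gold ≈ 2.2954.
Gain: Δc = 2.2954 − 2.1675 ≈ 0.1279.

Δc ≈ 0.128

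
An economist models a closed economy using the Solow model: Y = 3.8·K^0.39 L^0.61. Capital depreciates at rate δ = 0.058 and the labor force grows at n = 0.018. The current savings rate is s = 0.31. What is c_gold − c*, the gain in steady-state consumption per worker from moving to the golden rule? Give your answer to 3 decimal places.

Δc ≈ 0.360

The effective depreciation rate is n + δ = 0.018 + 0.058 = 0.076.
Current steady state (s = 0.31): k* = (0.31·3.8/0.076)^(1/0.61) ≈ 89.4053, y* = 3.8·89.4053^0.39 ≈ 21.9187, c* = (1−0.31)·21.9187 ≈ 15.1239.
Setting f'(k) = n+δ gives 0.39·3.8·k^(0.39−1) = 0.076, hence k_gold = (0.39·3.8/0.076)^(1/0.61) ≈ 130.2599.
y_gold = 3.8·130.2599^0.39 ≈ 25.3840, c_gold = y_gold − 0.076·k_gold ≈ 15.4842.
Gain: Δc = 15.4842 − 15.1239 ≈ 0.3603.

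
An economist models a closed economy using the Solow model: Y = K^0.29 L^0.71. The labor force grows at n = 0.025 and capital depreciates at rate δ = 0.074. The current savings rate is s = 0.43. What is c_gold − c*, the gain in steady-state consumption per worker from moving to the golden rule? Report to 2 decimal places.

Δc ≈ 0.06

Break-even investment rate: n + δ = 0.025 + 0.074 = 0.099.
Current steady state (s = 0.43): k* = (0.43/0.099)^(1/0.71) ≈ 7.9133, y* = 7.9133^0.29 ≈ 1.8219, c* = (1−0.43)·1.8219 ≈ 1.0385.
Golden rule sets MPK = n+δ: 0.29·k^(0.29−1) = 0.099, so k_gold = (0.29/0.099)^(1/0.71) ≈ 4.5437.
y_gold = 4.5437^0.29 ≈ 1.5511, c_gold = y_gold − 0.099·k_gold ≈ 1.1013.
Gain: Δc = 1.1013 − 1.0385 ≈ 0.0628.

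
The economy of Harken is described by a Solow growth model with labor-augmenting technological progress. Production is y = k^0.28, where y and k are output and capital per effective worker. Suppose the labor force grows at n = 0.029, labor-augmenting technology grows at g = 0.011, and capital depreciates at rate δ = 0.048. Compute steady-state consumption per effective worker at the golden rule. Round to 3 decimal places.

n + g + δ = 0.029 + 0.011 + 0.048 = 0.088.
Maximizing c = f(k) − (n+g+δ)·k gives f'(k) = n+g+δ, i.e. 0.28·k^(0.28−1) = 0.088, so k_gold = (0.28/0.088)^(1/0.72) ≈ 4.9907.
y_gold = 4.9907^0.28 ≈ 1.5685.
c_gold = y_gold − (n+g+δ)·k_gold = 1.5685 − 0.088·4.9907 ≈ 1.1293.

c_gold ≈ 1.129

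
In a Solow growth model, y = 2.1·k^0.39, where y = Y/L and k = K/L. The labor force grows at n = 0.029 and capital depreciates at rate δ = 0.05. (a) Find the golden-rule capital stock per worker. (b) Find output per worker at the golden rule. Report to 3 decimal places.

n + δ = 0.029 + 0.05 = 0.079.
Setting f'(k) = n+δ gives 0.39·2.1·k^(0.39−1) = 0.079, hence k_gold = (0.39·2.1/0.079)^(1/0.61) ≈ 46.2393.
y_gold = 2.1·46.2393^0.39 ≈ 9.3664.

(a) k_gold ≈ 46.239; (b) y_gold ≈ 9.366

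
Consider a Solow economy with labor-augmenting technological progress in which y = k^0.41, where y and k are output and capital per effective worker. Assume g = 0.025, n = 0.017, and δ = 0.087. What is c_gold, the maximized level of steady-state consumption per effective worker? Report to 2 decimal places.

c_gold ≈ 1.32

The effective depreciation rate is n + g + δ = 0.017 + 0.025 + 0.087 = 0.129.
Setting f'(k) = n+g+δ gives 0.41·k^(0.41−1) = 0.129, hence k_gold = (0.41/0.129)^(1/0.59) ≈ 7.0987.
y_gold = 7.0987^0.41 ≈ 2.2335.
c_gold = y_gold − (n+g+δ)·k_gold = 2.2335 − 0.129·7.0987 ≈ 1.3178.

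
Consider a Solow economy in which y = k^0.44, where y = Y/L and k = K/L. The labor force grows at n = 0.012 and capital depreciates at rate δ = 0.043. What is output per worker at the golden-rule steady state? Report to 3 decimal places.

y_gold ≈ 5.124

The effective depreciation rate is n + δ = 0.012 + 0.043 = 0.055.
Golden rule sets MPK = n+δ: 0.44·k^(0.44−1) = 0.055, so k_gold = (0.44/0.055)^(1/0.56) ≈ 40.9884.
Output: y_gold = k_gold^0.44 = 40.9884^0.44 ≈ 5.1235.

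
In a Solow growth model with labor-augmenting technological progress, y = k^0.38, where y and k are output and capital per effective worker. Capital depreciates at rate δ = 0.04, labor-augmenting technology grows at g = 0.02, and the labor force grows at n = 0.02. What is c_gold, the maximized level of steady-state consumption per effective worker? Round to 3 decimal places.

c_gold ≈ 1.611

The effective depreciation rate is n + g + δ = 0.02 + 0.02 + 0.04 = 0.08.
At the golden rule the marginal product of capital equals n+g+δ: 0.38·k^(0.38−1) = 0.08. Solving, k_gold = (0.38/0.08)^(1/0.62) ≈ 12.3436.
y_gold = 12.3436^0.38 ≈ 2.5986.
c_gold = y_gold − (n+g+δ)·k_gold = 2.5986 − 0.08·12.3436 ≈ 1.6112.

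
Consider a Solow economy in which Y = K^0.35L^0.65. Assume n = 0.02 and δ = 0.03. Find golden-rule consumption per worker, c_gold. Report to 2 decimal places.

c_gold ≈ 1.85

Break-even investment rate: n + δ = 0.02 + 0.03 = 0.05.
Golden rule sets MPK = n+δ: 0.35·k^(0.35−1) = 0.05, so k_gold = (0.35/0.05)^(1/0.65) ≈ 19.9596.
y_gold = 19.9596^0.35 ≈ 2.8514.
c_gold = y_gold − (n+δ)·k_gold = 2.8514 − 0.05·19.9596 ≈ 1.8534.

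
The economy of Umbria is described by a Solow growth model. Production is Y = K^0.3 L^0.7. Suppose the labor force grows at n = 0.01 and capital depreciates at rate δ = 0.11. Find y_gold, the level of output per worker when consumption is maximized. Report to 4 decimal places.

y_gold ≈ 1.4810

Break-even investment rate: n + δ = 0.01 + 0.11 = 0.12.
Setting f'(k) = n+δ gives 0.3·k^(0.3−1) = 0.12, hence k_gold = (0.3/0.12)^(1/0.7) ≈ 3.7024.
Output: y_gold = k_gold^0.3 = 3.7024^0.3 ≈ 1.4810.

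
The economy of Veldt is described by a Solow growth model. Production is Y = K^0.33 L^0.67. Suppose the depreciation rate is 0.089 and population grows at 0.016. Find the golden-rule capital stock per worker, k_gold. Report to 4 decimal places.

Capital per worker breaks even when investment replaces (n + δ)·k; here n + δ = 0.105.
Setting f'(k) = n+δ gives 0.33·k^(0.33−1) = 0.105, hence k_gold = (0.33/0.105)^(1/0.67) ≈ 5.5243.

k_gold ≈ 5.5243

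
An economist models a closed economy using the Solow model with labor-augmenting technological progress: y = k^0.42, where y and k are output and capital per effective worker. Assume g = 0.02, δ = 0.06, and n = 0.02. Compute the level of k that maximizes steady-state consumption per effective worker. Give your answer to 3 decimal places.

n + g + δ = 0.02 + 0.02 + 0.06 = 0.1.
Golden rule sets MPK = n+g+δ: 0.42·k^(0.42−1) = 0.1, so k_gold = (0.42/0.1)^(1/0.58) ≈ 11.8732.

k_gold ≈ 11.873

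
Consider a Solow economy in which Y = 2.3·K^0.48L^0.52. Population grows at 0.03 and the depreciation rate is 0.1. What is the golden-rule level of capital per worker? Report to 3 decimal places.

The effective depreciation rate is n + δ = 0.03 + 0.1 = 0.13.
Maximizing c = f(k) − (n+δ)·k gives f'(k) = n+δ, i.e. 0.48·2.3·k^(0.48−1) = 0.13, so k_gold = (0.48·2.3/0.13)^(1/0.52) ≈ 61.1770.

k_gold ≈ 61.177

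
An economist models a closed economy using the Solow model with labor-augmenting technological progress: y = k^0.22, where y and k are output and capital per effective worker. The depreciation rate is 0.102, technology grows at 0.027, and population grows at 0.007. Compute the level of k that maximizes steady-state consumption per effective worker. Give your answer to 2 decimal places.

k_gold ≈ 1.85

Capital per effective worker breaks even when investment replaces (n + g + δ)·k; here n + g + δ = 0.136.
Golden rule sets MPK = n+g+δ: 0.22·k^(0.22−1) = 0.136, so k_gold = (0.22/0.136)^(1/0.78) ≈ 1.8527.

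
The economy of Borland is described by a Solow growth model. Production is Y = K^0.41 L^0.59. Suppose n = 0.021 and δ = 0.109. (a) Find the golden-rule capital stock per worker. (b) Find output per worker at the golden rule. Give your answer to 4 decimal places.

n + δ = 0.021 + 0.109 = 0.13.
At the golden rule the marginal product of capital equals n+δ: 0.41·k^(0.41−1) = 0.13. Solving, k_gold = (0.41/0.13)^(1/0.59) ≈ 7.0064.
y_gold = 7.0064^0.41 ≈ 2.2215.

(a) k_gold ≈ 7.0064; (b) y_gold ≈ 2.2215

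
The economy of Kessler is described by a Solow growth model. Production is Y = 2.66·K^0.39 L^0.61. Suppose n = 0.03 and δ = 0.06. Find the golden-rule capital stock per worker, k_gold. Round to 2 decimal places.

Capital per worker breaks even when investment replaces (n + δ)·k; here n + δ = 0.09.
Setting f'(k) = n+δ gives 0.39·2.66·k^(0.39−1) = 0.09, hence k_gold = (0.39·2.66/0.09)^(1/0.61) ≈ 55.0171.

k_gold ≈ 55.02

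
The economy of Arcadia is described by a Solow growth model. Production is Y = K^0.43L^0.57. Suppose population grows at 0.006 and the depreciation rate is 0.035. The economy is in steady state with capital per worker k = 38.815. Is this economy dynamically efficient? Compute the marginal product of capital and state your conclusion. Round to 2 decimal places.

Break-even investment rate: n + δ = 0.006 + 0.035 = 0.041.
MPK = 0.43·k^(0.43−1) = 0.43·38.815^(-0.57) ≈ 0.0534.
MPK > 0.041, so the economy is dynamically efficient (under-saving).

dynamically efficient; MPK ≈ 0.05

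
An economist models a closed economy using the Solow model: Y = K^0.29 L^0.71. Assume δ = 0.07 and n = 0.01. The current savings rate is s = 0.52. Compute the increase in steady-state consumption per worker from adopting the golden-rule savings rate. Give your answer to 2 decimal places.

The effective depreciation rate is n + δ = 0.01 + 0.07 = 0.08.
Current steady state (s = 0.52): k* = (0.52/0.08)^(1/0.71) ≈ 13.9620, y* = 13.9620^0.29 ≈ 2.1480, c* = (1−0.52)·2.1480 ≈ 1.0310.
Maximizing c = f(k) − (n+δ)·k gives f'(k) = n+δ, i.e. 0.29·k^(0.29−1) = 0.08, so k_gold = (0.29/0.08)^(1/0.71) ≈ 6.1342.
y_gold = 6.1342^0.29 ≈ 1.6922, c_gold = y_gold − 0.08·k_gold ≈ 1.2015.
Gain: Δc = 1.2015 − 1.0310 ≈ 0.1704.

Δc ≈ 0.17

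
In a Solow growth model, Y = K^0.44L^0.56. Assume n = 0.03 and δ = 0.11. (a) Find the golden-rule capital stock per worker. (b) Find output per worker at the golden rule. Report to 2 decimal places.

The effective depreciation rate is n + δ = 0.03 + 0.11 = 0.14.
Setting f'(k) = n+δ gives 0.44·k^(0.44−1) = 0.14, hence k_gold = (0.44/0.14)^(1/0.56) ≈ 7.7282.
y_gold = 7.7282^0.44 ≈ 2.4590.

(a) k_gold ≈ 7.73; (b) y_gold ≈ 2.46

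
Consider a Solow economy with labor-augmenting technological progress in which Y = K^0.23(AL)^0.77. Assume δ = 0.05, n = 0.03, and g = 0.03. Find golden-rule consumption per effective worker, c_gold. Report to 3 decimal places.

n + g + δ = 0.03 + 0.03 + 0.05 = 0.11.
At the golden rule the marginal product of capital equals n+g+δ: 0.23·k^(0.23−1) = 0.11. Solving, k_gold = (0.23/0.11)^(1/0.77) ≈ 2.6063.
y_gold = 2.6063^0.23 ≈ 1.2465.
c_gold = y_gold − (n+g+δ)·k_gold = 1.2465 − 0.11·2.6063 ≈ 0.9598.

c_gold ≈ 0.960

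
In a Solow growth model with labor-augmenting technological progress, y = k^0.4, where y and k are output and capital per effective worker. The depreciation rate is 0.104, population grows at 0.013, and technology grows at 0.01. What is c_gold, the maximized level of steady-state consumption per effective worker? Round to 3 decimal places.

n + g + δ = 0.013 + 0.01 + 0.104 = 0.127.
At the golden rule the marginal product of capital equals n+g+δ: 0.4·k^(0.4−1) = 0.127. Solving, k_gold = (0.4/0.127)^(1/0.6) ≈ 6.7675.
y_gold = 6.7675^0.4 ≈ 2.1487.
c_gold = y_gold − (n+g+δ)·k_gold = 2.1487 − 0.127·6.7675 ≈ 1.2892.

c_gold ≈ 1.289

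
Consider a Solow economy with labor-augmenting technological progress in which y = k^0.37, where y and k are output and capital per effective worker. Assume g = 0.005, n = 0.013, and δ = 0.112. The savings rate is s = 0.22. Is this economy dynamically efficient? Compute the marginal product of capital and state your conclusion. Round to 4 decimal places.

n + g + δ = 0.013 + 0.005 + 0.112 = 0.13.
Steady-state k*: s·k^0.37 = 0.13·k gives k* = (0.22/0.13)^(1/0.63) ≈ 2.3050.
MPK = 0.37·2.3050^(-0.63) ≈ 0.2186.
MPK > n+g+δ = 0.13, so the economy is dynamically efficient (under-saving).

dynamically efficient; MPK ≈ 0.2186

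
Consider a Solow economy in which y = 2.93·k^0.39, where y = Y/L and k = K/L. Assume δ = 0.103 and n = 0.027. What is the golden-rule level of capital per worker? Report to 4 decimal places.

Break-even investment rate: n + δ = 0.027 + 0.103 = 0.13.
Golden rule sets MPK = n+δ: 0.39·2.93·k^(0.39−1) = 0.13, so k_gold = (0.39·2.93/0.13)^(1/0.61) ≈ 35.2795.

k_gold ≈ 35.2795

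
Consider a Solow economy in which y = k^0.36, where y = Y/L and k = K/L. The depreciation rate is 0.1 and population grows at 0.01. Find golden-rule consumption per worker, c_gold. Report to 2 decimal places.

c_gold ≈ 1.25

Capital per worker breaks even when investment replaces (n + δ)·k; here n + δ = 0.11.
Golden rule sets MPK = n+δ: 0.36·k^(0.36−1) = 0.11, so k_gold = (0.36/0.11)^(1/0.64) ≈ 6.3760.
y_gold = 6.3760^0.36 ≈ 1.9482.
c_gold = y_gold − (n+δ)·k_gold = 1.9482 − 0.11·6.3760 ≈ 1.2469.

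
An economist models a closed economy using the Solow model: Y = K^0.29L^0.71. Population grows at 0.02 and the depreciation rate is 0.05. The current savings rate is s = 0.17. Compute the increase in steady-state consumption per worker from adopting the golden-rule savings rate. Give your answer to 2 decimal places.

Break-even investment rate: n + δ = 0.02 + 0.05 = 0.07.
Current steady state (s = 0.17): k* = (0.17/0.07)^(1/0.71) ≈ 3.4894, y* = 3.4894^0.29 ≈ 1.4368, c* = (1−0.17)·1.4368 ≈ 1.1925.
Golden rule sets MPK = n+δ: 0.29·k^(0.29−1) = 0.07, so k_gold = (0.29/0.07)^(1/0.71) ≈ 7.4035.
y_gold = 7.4035^0.29 ≈ 1.7870, c_gold = y_gold − 0.07·k_gold ≈ 1.2688.
Gain: Δc = 1.2688 − 1.1925 ≈ 0.0763.

Δc ≈ 0.08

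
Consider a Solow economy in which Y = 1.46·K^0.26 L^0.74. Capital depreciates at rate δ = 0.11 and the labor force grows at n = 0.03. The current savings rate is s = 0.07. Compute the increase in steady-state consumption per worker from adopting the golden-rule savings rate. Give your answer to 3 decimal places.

The effective depreciation rate is n + δ = 0.03 + 0.11 = 0.14.
Current steady state (s = 0.07): k* = (0.07·1.46/0.14)^(1/0.74) ≈ 0.6536, y* = 1.46·0.6536^0.26 ≈ 1.3072, c* = (1−0.07)·1.3072 ≈ 1.2157.
Golden rule sets MPK = n+δ: 0.26·1.46·k^(0.26−1) = 0.14, so k_gold = (0.26·1.46/0.14)^(1/0.74) ≈ 3.8495.
y_gold = 1.46·3.8495^0.26 ≈ 2.0728, c_gold = y_gold − 0.14·k_gold ≈ 1.5339.
Gain: Δc = 1.5339 − 1.2157 ≈ 0.3182.

Δc ≈ 0.318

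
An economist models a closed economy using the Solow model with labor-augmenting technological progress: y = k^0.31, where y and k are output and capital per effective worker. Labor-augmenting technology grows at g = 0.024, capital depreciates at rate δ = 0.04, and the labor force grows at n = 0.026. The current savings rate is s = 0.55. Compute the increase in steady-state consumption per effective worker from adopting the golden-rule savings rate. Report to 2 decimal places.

Δc ≈ 0.19

Capital per effective worker breaks even when investment replaces (n + g + δ)·k; here n + g + δ = 0.09.
Current steady state (s = 0.55): k* = (0.55/0.09)^(1/0.69) ≈ 13.7818, y* = 13.7818^0.31 ≈ 2.2552, c* = (1−0.55)·2.2552 ≈ 1.0148.
Setting f'(k) = n+g+δ gives 0.31·k^(0.31−1) = 0.09, hence k_gold = (0.31/0.09)^(1/0.69) ≈ 6.0039.
y_gold = 6.0039^0.31 ≈ 1.7431, c_gold = y_gold − 0.09·k_gold ≈ 1.2027.
Gain: Δc = 1.2027 − 1.0148 ≈ 0.1879.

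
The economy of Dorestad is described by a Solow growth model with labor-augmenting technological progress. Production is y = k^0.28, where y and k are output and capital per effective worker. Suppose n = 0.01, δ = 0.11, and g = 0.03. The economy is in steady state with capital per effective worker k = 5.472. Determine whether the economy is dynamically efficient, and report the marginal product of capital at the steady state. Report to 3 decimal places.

Break-even investment rate: n + g + δ = 0.01 + 0.03 + 0.11 = 0.15.
MPK = 0.28·k^(0.28−1) = 0.28·5.472^(-0.72) ≈ 0.0824.
MPK < 0.15, so the economy is dynamically inefficient (over-saving).

dynamically inefficient; MPK ≈ 0.082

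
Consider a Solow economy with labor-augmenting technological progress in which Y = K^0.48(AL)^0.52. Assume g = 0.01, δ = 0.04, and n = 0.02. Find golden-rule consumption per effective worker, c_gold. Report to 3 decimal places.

c_gold ≈ 3.075

n + g + δ = 0.02 + 0.01 + 0.04 = 0.07.
Maximizing c = f(k) − (n+g+δ)·k gives f'(k) = n+g+δ, i.e. 0.48·k^(0.48−1) = 0.07, so k_gold = (0.48/0.07)^(1/0.52) ≈ 40.5478.
y_gold = 40.5478^0.48 ≈ 5.9132.
c_gold = y_gold − (n+g+δ)·k_gold = 5.9132 − 0.07·40.5478 ≈ 3.0749.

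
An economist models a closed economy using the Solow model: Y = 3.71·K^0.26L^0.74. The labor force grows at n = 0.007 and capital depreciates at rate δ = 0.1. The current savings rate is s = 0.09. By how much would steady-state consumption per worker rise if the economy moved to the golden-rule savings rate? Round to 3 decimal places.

Δc ≈ 0.909

Break-even investment rate: n + δ = 0.007 + 0.1 = 0.107.
Current steady state (s = 0.09): k* = (0.09·3.71/0.107)^(1/0.74) ≈ 4.6546, y* = 3.71·4.6546^0.26 ≈ 5.5338, c* = (1−0.09)·5.5338 ≈ 5.0358.
Golden rule sets MPK = n+δ: 0.26·3.71·k^(0.26−1) = 0.107, so k_gold = (0.26·3.71/0.107)^(1/0.74) ≈ 19.5205.
y_gold = 3.71·19.5205^0.26 ≈ 8.0334, c_gold = y_gold − 0.107·k_gold ≈ 5.9447.
Gain: Δc = 5.9447 − 5.0358 ≈ 0.9090.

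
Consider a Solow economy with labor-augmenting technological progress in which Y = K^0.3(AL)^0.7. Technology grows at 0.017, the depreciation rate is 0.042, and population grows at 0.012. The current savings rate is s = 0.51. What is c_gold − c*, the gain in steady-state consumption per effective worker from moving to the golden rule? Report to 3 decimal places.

n + g + δ = 0.012 + 0.017 + 0.042 = 0.071.
Current steady state (s = 0.51): k* = (0.51/0.071)^(1/0.7) ≈ 16.7226, y* = 16.7226^0.3 ≈ 2.3280, c* = (1−0.51)·2.3280 ≈ 1.1407.
Setting f'(k) = n+g+δ gives 0.3·k^(0.3−1) = 0.071, hence k_gold = (0.3/0.071)^(1/0.7) ≈ 7.8359.
y_gold = 7.8359^0.3 ≈ 1.8545, c_gold = y_gold − 0.071·k_gold ≈ 1.2982.
Gain: Δc = 1.2982 − 1.1407 ≈ 0.1574.

Δc ≈ 0.157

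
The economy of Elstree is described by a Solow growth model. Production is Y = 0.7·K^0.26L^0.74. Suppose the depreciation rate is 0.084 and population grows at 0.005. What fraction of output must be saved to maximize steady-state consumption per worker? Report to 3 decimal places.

s_gold = 0.260

The effective depreciation rate is n + δ = 0.005 + 0.084 = 0.089.
At the golden rule MPK = n+δ, and in any Cobb-Douglas steady state s = (n+δ)·k/y = MPK·k/y = capital's share 0.26.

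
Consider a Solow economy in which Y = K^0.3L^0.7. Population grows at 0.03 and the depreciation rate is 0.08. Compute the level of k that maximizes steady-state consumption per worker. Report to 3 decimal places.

Break-even investment rate: n + δ = 0.03 + 0.08 = 0.11.
At the golden rule the marginal product of capital equals n+δ: 0.3·k^(0.3−1) = 0.11. Solving, k_gold = (0.3/0.11)^(1/0.7) ≈ 4.1925.

k_gold ≈ 4.192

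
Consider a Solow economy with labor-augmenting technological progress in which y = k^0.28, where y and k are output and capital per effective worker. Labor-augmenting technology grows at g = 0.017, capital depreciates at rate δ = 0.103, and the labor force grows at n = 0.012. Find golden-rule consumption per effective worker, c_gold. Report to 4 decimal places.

c_gold ≈ 0.9646

Capital per effective worker breaks even when investment replaces (n + g + δ)·k; here n + g + δ = 0.132.
Golden rule sets MPK = n+g+δ: 0.28·k^(0.28−1) = 0.132, so k_gold = (0.28/0.132)^(1/0.72) ≈ 2.8418.
y_gold = 2.8418^0.28 ≈ 1.3397.
c_gold = y_gold − (n+g+δ)·k_gold = 1.3397 − 0.132·2.8418 ≈ 0.9646.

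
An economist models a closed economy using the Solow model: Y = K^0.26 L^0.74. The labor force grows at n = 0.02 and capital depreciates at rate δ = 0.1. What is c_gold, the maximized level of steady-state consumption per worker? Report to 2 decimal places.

c_gold ≈ 0.97

n + δ = 0.02 + 0.1 = 0.12.
Golden rule sets MPK = n+δ: 0.26·k^(0.26−1) = 0.12, so k_gold = (0.26/0.12)^(1/0.74) ≈ 2.8430.
y_gold = 2.8430^0.26 ≈ 1.3121.
c_gold = y_gold − (n+δ)·k_gold = 1.3121 − 0.12·2.8430 ≈ 0.9710.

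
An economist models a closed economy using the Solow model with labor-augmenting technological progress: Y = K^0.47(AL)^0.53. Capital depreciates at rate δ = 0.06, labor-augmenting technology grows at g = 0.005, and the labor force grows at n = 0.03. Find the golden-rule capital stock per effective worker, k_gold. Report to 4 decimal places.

Break-even investment rate: n + g + δ = 0.03 + 0.005 + 0.06 = 0.095.
At the golden rule the marginal product of capital equals n+g+δ: 0.47·k^(0.47−1) = 0.095. Solving, k_gold = (0.47/0.095)^(1/0.53) ≈ 20.4240.

k_gold ≈ 20.4240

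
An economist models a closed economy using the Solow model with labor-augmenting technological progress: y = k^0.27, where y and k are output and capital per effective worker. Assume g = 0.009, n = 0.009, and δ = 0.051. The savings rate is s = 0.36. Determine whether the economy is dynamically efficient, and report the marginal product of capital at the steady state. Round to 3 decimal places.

n + g + δ = 0.009 + 0.009 + 0.051 = 0.069.
Steady-state k*: s·k^0.27 = 0.069·k gives k* = (0.36/0.069)^(1/0.73) ≈ 9.6120.
MPK = 0.27·9.6120^(-0.73) ≈ 0.0518.
MPK < n+g+δ = 0.069, so the economy is dynamically inefficient (over-saving).

dynamically inefficient; MPK ≈ 0.052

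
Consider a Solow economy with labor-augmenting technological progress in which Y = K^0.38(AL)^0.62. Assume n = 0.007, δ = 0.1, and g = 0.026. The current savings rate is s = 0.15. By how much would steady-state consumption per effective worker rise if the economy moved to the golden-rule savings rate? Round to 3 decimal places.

Δc ≈ 0.265

The effective depreciation rate is n + g + δ = 0.007 + 0.026 + 0.1 = 0.133.
Current steady state (s = 0.15): k* = (0.15/0.133)^(1/0.62) ≈ 1.2141, y* = 1.2141^0.38 ≈ 1.0765, c* = (1−0.15)·1.0765 ≈ 0.9150.
Setting f'(k) = n+g+δ gives 0.38·k^(0.38−1) = 0.133, hence k_gold = (0.38/0.133)^(1/0.62) ≈ 5.4372.
y_gold = 5.4372^0.38 ≈ 1.9030, c_gold = y_gold − 0.133·k_gold ≈ 1.1799.
Gain: Δc = 1.1799 − 0.9150 ≈ 0.2648.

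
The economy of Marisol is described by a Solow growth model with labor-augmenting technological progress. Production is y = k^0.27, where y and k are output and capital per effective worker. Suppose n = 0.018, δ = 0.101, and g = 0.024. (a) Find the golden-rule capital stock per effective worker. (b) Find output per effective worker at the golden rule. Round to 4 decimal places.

The effective depreciation rate is n + g + δ = 0.018 + 0.024 + 0.101 = 0.143.
At the golden rule the marginal product of capital equals n+g+δ: 0.27·k^(0.27−1) = 0.143. Solving, k_gold = (0.27/0.143)^(1/0.73) ≈ 2.3885.
y_gold = 2.3885^0.27 ≈ 1.2650.

(a) k_gold ≈ 2.3885; (b) y_gold ≈ 1.2650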